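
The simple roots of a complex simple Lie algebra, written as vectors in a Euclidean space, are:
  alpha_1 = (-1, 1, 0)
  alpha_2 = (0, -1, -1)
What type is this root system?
A_2 (sl(3))

Compute the Cartan integers a_ij = 2(alpha_i, alpha_j)/(alpha_j, alpha_j); the resulting 2x2 Cartan matrix is
[[2, -1], [-1, 2]].
All simple roots have the same length, so the diagram is simply laced. The associated Dynkin diagram is a chain of 2 nodes with single edges (A_2), so the type is A_2 (the algebra sl(3)).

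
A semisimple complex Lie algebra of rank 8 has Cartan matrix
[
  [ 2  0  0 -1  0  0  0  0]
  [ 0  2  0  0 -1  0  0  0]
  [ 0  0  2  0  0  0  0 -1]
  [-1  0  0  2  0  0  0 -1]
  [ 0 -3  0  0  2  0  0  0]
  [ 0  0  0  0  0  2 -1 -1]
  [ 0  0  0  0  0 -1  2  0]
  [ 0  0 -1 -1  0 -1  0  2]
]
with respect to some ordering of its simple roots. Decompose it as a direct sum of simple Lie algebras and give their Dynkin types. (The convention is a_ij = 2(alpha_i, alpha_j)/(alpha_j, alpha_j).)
E_6 + G_2

The diagram associated to this matrix has two connected components: the simple roots {alpha_1, alpha_3, alpha_4, alpha_6, alpha_7, alpha_8} form a chain of 5 nodes with one extra node attached to the third node from one end (E_6), and {alpha_2, alpha_5} form two nodes joined by a triple edge (G_2). A semisimple Lie algebra decomposes uniquely as the direct sum of simple ideals, one per connected component of its Dynkin diagram, so g ≅ E_6 ⊕ G_2 (dimension 78 + 14 = 92).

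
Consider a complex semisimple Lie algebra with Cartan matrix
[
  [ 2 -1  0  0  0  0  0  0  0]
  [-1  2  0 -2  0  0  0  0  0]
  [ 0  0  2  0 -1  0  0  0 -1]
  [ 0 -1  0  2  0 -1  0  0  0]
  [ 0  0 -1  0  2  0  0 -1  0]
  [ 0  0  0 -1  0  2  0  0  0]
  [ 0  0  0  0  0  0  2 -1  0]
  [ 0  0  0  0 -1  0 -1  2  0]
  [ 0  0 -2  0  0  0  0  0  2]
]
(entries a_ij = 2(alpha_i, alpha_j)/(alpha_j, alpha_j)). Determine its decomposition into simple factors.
C_5 ⊕ F_4

The diagram associated to this matrix has two connected components: the simple roots {alpha_3, alpha_5, alpha_7, alpha_8, alpha_9} form a chain of 5 nodes with a double edge at one end; the terminal node there is the unique long simple root (C_5), and {alpha_1, alpha_2, alpha_4, alpha_6} form a chain of 4 nodes with a double edge between the middle two (F_4). A semisimple Lie algebra decomposes uniquely as the direct sum of simple ideals, one per connected component of its Dynkin diagram, so g ≅ C_5 ⊕ F_4 (dimension 55 + 52 = 107).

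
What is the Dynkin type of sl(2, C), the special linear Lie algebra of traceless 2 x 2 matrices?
A_1

This is sl(2), which has dimension 2^2 - 1 = 3 and rank 2 - 1 = 1 (a Cartan subalgebra is the diagonal traceless matrices). In the classification of classical Lie algebras, the special linear algebra sl(n+1) has type A_n; here n = 1, so the Dynkin diagram is a chain of 1 nodes with single edges (A_1). Hence the type is A_1.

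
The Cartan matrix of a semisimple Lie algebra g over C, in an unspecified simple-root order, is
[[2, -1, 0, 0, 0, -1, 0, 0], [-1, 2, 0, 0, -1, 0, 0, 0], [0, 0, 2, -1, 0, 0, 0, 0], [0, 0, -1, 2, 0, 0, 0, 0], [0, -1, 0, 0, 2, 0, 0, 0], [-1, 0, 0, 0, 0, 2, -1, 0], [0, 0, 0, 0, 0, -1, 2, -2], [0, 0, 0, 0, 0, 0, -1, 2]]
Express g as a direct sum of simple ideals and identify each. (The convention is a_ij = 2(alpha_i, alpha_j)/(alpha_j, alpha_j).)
The diagram associated to this matrix has two connected components: the simple roots {alpha_3, alpha_4} form a chain of 2 nodes with single edges (A_2), and {alpha_1, alpha_2, alpha_5, alpha_6, alpha_7, alpha_8} form a chain of 6 nodes with a double edge at one end; the terminal node there is the unique short simple root (B_6). A semisimple Lie algebra decomposes uniquely as the direct sum of simple ideals, one per connected component of its Dynkin diagram, so g ≅ A_2 ⊕ B_6 (dimension 8 + 78 = 86).

type A_2 ⊕ type B_6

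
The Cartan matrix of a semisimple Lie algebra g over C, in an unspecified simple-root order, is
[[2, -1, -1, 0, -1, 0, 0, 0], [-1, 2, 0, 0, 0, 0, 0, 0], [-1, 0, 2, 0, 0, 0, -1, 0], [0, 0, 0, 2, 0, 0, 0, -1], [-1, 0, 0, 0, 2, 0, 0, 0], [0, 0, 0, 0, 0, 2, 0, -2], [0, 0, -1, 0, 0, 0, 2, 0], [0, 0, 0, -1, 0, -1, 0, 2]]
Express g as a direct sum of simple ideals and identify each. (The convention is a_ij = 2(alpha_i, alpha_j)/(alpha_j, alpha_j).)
C_3 ⊕ D_5

The diagram associated to this matrix has two connected components: the simple roots {alpha_4, alpha_6, alpha_8} form a chain of 3 nodes with a double edge at one end; the terminal node there is the unique long simple root (C_3), and {alpha_1, alpha_2, alpha_3, alpha_5, alpha_7} form a chain of 3 nodes with a fork of two nodes at one end (D_5). A semisimple Lie algebra decomposes uniquely as the direct sum of simple ideals, one per connected component of its Dynkin diagram, so g ≅ C_3 ⊕ D_5 (dimension 21 + 45 = 66).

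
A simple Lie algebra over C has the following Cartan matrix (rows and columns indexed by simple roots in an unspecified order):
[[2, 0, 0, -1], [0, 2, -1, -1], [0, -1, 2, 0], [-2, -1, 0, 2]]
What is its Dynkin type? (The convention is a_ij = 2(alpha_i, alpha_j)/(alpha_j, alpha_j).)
The matrix has rank 4 with 2's on the diagonal. Reading the off-diagonal entries as Dynkin edges (a single edge where a_ij = a_ji = -1; a double or triple edge where a_ij * a_ji = 2 or 3), the diagram is a chain of 4 nodes with a double edge at one end; the terminal node there is the unique short simple root (B_4). One simple-root ordering that puts it in standard form is (alpha_3, alpha_2, alpha_4, alpha_1). So the algebra is type B_4, i.e. so(9).

B_4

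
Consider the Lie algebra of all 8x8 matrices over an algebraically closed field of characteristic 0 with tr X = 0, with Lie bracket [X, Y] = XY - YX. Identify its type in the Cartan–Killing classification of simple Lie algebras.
This is sl(8), which has dimension 8^2 - 1 = 63 and rank 8 - 1 = 7 (a Cartan subalgebra is the diagonal traceless matrices). In the classification of classical Lie algebras, the special linear algebra sl(n+1) has type A_n; here n = 7, so the Dynkin diagram is a chain of 7 nodes with single edges (A_7). Hence the type is A_7.

type A_7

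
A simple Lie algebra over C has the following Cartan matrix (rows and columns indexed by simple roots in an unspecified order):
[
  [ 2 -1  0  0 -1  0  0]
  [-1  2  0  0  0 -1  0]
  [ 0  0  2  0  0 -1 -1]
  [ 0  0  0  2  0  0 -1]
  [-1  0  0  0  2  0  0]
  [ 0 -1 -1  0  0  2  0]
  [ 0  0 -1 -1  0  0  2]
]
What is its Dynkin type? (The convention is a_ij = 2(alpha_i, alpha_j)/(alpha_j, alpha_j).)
A_7 (sl(8))

The matrix has rank 7 with 2's on the diagonal. Reading the off-diagonal entries as Dynkin edges (a single edge where a_ij = a_ji = -1; a double or triple edge where a_ij * a_ji = 2 or 3), the diagram is a chain of 7 nodes with single edges (A_7). One simple-root ordering that puts it in standard form is (alpha_5, alpha_1, alpha_2, alpha_6, alpha_3, alpha_7, alpha_4). So the algebra is type A_7, i.e. sl(8).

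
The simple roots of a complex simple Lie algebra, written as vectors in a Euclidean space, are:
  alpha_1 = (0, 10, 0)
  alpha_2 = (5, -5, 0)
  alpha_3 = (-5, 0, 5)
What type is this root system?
Compute the Cartan integers a_ij = 2(alpha_i, alpha_j)/(alpha_j, alpha_j); the resulting 3x3 Cartan matrix is
[[2, -2, 0], [-1, 2, -1], [0, -1, 2]].
The roots have two lengths (squared-length ratio 2:1); the short ones are alpha_{2,3}. The associated Dynkin diagram is a chain of 3 nodes with a double edge at one end; the terminal node there is the unique long simple root (C_3), so the type is C_3 (the algebra sp(6)).

C_3 (sp(6))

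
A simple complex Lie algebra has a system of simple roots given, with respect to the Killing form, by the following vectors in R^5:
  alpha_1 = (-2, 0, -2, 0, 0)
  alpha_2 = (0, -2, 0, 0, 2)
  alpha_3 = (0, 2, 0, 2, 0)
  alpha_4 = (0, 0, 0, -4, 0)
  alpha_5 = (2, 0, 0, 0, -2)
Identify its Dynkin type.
type C_5

Compute the Cartan integers a_ij = 2(alpha_i, alpha_j)/(alpha_j, alpha_j); the resulting 5x5 Cartan matrix is
[[2, 0, 0, 0, -1], [0, 2, -1, 0, -1], [0, -1, 2, -1, 0], [0, 0, -2, 2, 0], [-1, -1, 0, 0, 2]].
The roots have two lengths (squared-length ratio 2:1); the short ones are alpha_{1,2,3,5}. The associated Dynkin diagram is a chain of 5 nodes with a double edge at one end; the terminal node there is the unique long simple root (C_5), so the type is C_5 (the algebra sp(10)).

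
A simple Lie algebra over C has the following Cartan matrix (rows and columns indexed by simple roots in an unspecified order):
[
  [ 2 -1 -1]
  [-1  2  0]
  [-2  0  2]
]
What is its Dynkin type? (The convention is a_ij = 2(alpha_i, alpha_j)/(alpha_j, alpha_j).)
C_3

The matrix has rank 3 with 2's on the diagonal. Reading the off-diagonal entries as Dynkin edges (a single edge where a_ij = a_ji = -1; a double or triple edge where a_ij * a_ji = 2 or 3), the diagram is a chain of 3 nodes with a double edge at one end; the terminal node there is the unique long simple root (C_3). One simple-root ordering that puts it in standard form is (alpha_2, alpha_1, alpha_3). So the algebra is type C_3, i.e. sp(6).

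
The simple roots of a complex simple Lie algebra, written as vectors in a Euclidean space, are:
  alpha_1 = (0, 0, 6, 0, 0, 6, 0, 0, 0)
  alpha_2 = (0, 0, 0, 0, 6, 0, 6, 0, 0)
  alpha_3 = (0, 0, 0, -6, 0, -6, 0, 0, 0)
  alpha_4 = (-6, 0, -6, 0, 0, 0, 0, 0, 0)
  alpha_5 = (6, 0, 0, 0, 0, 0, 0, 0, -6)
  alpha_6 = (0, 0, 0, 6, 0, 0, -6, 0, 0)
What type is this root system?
Compute the Cartan integers a_ij = 2(alpha_i, alpha_j)/(alpha_j, alpha_j); the resulting 6x6 Cartan matrix is
[[2, 0, -1, -1, 0, 0], [0, 2, 0, 0, 0, -1], [-1, 0, 2, 0, 0, -1], [-1, 0, 0, 2, -1, 0], [0, 0, 0, -1, 2, 0], [0, -1, -1, 0, 0, 2]].
All simple roots have the same length, so the diagram is simply laced. The associated Dynkin diagram is a chain of 6 nodes with single edges (A_6), so the type is A_6 (the algebra sl(7)).

A6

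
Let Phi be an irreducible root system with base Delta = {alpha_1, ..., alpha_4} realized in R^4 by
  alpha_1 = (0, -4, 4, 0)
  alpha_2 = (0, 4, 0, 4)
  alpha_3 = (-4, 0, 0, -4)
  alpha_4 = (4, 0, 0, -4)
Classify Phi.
Compute the Cartan integers a_ij = 2(alpha_i, alpha_j)/(alpha_j, alpha_j); the resulting 4x4 Cartan matrix is
[[2, -1, 0, 0], [-1, 2, -1, -1], [0, -1, 2, 0], [0, -1, 0, 2]].
All simple roots have the same length, so the diagram is simply laced. The associated Dynkin diagram is a chain of 2 nodes with a fork of two nodes at one end (D_4), so the type is D_4 (the algebra so(8)).

type D_4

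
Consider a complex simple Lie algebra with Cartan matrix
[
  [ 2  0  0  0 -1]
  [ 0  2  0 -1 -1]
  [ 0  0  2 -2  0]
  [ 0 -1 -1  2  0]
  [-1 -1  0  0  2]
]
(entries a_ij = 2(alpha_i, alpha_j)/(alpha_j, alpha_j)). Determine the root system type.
The matrix has rank 5 with 2's on the diagonal. Reading the off-diagonal entries as Dynkin edges (a single edge where a_ij = a_ji = -1; a double or triple edge where a_ij * a_ji = 2 or 3), the diagram is a chain of 5 nodes with a double edge at one end; the terminal node there is the unique long simple root (C_5). One simple-root ordering that puts it in standard form is (alpha_1, alpha_5, alpha_2, alpha_4, alpha_3). So the algebra is type C_5, i.e. sp(10).

C_5 (sp(10))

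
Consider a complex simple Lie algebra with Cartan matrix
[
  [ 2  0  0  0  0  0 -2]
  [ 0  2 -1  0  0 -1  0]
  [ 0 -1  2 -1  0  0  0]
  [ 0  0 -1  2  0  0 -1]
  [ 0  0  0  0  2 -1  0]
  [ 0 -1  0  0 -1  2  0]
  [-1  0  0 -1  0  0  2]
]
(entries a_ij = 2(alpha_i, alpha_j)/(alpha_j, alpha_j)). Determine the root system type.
The matrix has rank 7 with 2's on the diagonal. Reading the off-diagonal entries as Dynkin edges (a single edge where a_ij = a_ji = -1; a double or triple edge where a_ij * a_ji = 2 or 3), the diagram is a chain of 7 nodes with a double edge at one end; the terminal node there is the unique long simple root (C_7). One simple-root ordering that puts it in standard form is (alpha_5, alpha_6, alpha_2, alpha_3, alpha_4, alpha_7, alpha_1). So the algebra is type C_7, i.e. sp(14).

C_7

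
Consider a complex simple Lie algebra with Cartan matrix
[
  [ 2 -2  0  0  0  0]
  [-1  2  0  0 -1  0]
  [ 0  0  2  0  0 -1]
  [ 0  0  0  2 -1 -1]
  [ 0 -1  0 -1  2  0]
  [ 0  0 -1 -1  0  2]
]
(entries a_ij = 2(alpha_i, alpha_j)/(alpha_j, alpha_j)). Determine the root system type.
C_6

The matrix has rank 6 with 2's on the diagonal. Reading the off-diagonal entries as Dynkin edges (a single edge where a_ij = a_ji = -1; a double or triple edge where a_ij * a_ji = 2 or 3), the diagram is a chain of 6 nodes with a double edge at one end; the terminal node there is the unique long simple root (C_6). One simple-root ordering that puts it in standard form is (alpha_3, alpha_6, alpha_4, alpha_5, alpha_2, alpha_1). So the algebra is type C_6, i.e. sp(12).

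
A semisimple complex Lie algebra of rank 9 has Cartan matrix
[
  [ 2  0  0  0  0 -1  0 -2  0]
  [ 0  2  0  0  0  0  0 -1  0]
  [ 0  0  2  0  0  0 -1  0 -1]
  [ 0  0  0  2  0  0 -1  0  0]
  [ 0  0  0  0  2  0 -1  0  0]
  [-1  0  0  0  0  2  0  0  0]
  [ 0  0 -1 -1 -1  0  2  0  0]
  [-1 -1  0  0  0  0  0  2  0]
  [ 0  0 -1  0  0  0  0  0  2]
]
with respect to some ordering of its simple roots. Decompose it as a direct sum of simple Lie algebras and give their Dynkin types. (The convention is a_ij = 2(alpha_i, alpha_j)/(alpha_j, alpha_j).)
The diagram associated to this matrix has two connected components: the simple roots {alpha_3, alpha_4, alpha_5, alpha_7, alpha_9} form a chain of 3 nodes with a fork of two nodes at one end (D_5), and {alpha_1, alpha_2, alpha_6, alpha_8} form a chain of 4 nodes with a double edge between the middle two (F_4). A semisimple Lie algebra decomposes uniquely as the direct sum of simple ideals, one per connected component of its Dynkin diagram, so g ≅ D_5 ⊕ F_4 (dimension 45 + 52 = 97).

D_5 (so(10)) + F_4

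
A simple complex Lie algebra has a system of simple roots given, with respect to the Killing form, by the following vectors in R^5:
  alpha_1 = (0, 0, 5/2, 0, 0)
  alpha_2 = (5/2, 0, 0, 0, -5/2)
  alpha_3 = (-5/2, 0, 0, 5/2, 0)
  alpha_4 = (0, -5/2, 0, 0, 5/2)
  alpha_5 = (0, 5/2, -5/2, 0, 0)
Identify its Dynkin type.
B_5 (so(11))

Compute the Cartan integers a_ij = 2(alpha_i, alpha_j)/(alpha_j, alpha_j); the resulting 5x5 Cartan matrix is
[[2, 0, 0, 0, -1], [0, 2, -1, -1, 0], [0, -1, 2, 0, 0], [0, -1, 0, 2, -1], [-2, 0, 0, -1, 2]].
The roots have two lengths (squared-length ratio 2:1); the short ones are alpha_{1}. The associated Dynkin diagram is a chain of 5 nodes with a double edge at one end; the terminal node there is the unique short simple root (B_5), so the type is B_5 (the algebra so(11)).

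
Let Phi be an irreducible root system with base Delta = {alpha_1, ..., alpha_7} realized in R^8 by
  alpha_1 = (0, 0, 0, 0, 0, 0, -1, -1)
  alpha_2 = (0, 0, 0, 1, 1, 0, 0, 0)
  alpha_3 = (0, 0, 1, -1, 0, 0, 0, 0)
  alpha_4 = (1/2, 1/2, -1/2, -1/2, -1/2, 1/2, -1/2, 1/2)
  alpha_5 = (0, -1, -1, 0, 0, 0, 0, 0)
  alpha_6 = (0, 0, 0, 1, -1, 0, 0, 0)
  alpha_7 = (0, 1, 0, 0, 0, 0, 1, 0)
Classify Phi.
Compute the Cartan integers a_ij = 2(alpha_i, alpha_j)/(alpha_j, alpha_j); the resulting 7x7 Cartan matrix is
[[2, 0, 0, 0, 0, 0, -1], [0, 2, -1, -1, 0, 0, 0], [0, -1, 2, 0, -1, -1, 0], [0, -1, 0, 2, 0, 0, 0], [0, 0, -1, 0, 2, 0, -1], [0, 0, -1, 0, 0, 2, 0], [-1, 0, 0, 0, -1, 0, 2]].
All simple roots have the same length, so the diagram is simply laced. The associated Dynkin diagram is a chain of 6 nodes with one extra node attached to the third node from one end (E_7), so the type is E_7.

E7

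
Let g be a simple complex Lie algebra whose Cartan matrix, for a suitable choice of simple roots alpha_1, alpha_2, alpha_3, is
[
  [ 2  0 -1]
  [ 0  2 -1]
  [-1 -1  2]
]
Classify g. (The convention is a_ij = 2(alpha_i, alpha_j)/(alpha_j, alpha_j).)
The matrix has rank 3 with 2's on the diagonal. Reading the off-diagonal entries as Dynkin edges (a single edge where a_ij = a_ji = -1; a double or triple edge where a_ij * a_ji = 2 or 3), the diagram is a chain of 3 nodes with single edges (A_3). One simple-root ordering that puts it in standard form is (alpha_1, alpha_3, alpha_2). So the algebra is type A_3, i.e. sl(4).

A_3 (sl(4))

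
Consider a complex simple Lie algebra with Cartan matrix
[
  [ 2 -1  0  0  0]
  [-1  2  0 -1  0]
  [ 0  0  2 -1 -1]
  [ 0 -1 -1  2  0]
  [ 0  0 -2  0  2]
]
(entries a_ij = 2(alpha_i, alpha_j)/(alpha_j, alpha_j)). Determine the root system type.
C_5 (sp(10))

The matrix has rank 5 with 2's on the diagonal. Reading the off-diagonal entries as Dynkin edges (a single edge where a_ij = a_ji = -1; a double or triple edge where a_ij * a_ji = 2 or 3), the diagram is a chain of 5 nodes with a double edge at one end; the terminal node there is the unique long simple root (C_5). One simple-root ordering that puts it in standard form is (alpha_1, alpha_2, alpha_4, alpha_3, alpha_5). So the algebra is type C_5, i.e. sp(10).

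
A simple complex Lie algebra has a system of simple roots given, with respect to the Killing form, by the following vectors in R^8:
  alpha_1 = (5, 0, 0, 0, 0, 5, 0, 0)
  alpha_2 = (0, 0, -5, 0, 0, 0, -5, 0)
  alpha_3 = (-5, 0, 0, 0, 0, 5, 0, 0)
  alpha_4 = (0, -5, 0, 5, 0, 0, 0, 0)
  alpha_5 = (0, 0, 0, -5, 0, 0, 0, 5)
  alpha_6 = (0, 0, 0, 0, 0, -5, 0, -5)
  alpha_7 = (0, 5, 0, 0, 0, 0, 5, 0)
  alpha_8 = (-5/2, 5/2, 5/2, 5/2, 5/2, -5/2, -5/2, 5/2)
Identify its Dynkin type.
E8

Compute the Cartan integers a_ij = 2(alpha_i, alpha_j)/(alpha_j, alpha_j); the resulting 8x8 Cartan matrix is
[[2, 0, 0, 0, 0, -1, 0, -1], [0, 2, 0, 0, 0, 0, -1, 0], [0, 0, 2, 0, 0, -1, 0, 0], [0, 0, 0, 2, -1, 0, -1, 0], [0, 0, 0, -1, 2, -1, 0, 0], [-1, 0, -1, 0, -1, 2, 0, 0], [0, -1, 0, -1, 0, 0, 2, 0], [-1, 0, 0, 0, 0, 0, 0, 2]].
All simple roots have the same length, so the diagram is simply laced. The associated Dynkin diagram is a chain of 7 nodes with one extra node attached to the third node from one end (E_8), so the type is E_8.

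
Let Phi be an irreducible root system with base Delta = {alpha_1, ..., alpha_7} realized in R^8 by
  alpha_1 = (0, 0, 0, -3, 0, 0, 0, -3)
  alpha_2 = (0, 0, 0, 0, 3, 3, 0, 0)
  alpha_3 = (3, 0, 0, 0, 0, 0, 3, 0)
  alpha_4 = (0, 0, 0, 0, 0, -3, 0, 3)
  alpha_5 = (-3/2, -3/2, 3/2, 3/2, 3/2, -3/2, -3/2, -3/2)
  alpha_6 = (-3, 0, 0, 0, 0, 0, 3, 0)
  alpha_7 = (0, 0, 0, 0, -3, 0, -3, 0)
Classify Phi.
Compute the Cartan integers a_ij = 2(alpha_i, alpha_j)/(alpha_j, alpha_j); the resulting 7x7 Cartan matrix is
[[2, 0, 0, -1, 0, 0, 0], [0, 2, 0, -1, 0, 0, -1], [0, 0, 2, 0, -1, 0, -1], [-1, -1, 0, 2, 0, 0, 0], [0, 0, -1, 0, 2, 0, 0], [0, 0, 0, 0, 0, 2, -1], [0, -1, -1, 0, 0, -1, 2]].
All simple roots have the same length, so the diagram is simply laced. The associated Dynkin diagram is a chain of 6 nodes with one extra node attached to the third node from one end (E_7), so the type is E_7.

type E_7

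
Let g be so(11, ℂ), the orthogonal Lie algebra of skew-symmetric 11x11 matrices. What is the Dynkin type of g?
type B_5

This is so(11) with 11 odd, which has dimension 11(11-1)/2 = 55 and rank (11-1)/2 = 5. In the classification of classical Lie algebras, the orthogonal algebra so(2n+1) in an odd number of variables has type B_n; here n = 5, so the Dynkin diagram is a chain of 5 nodes with a double edge at one end; the terminal node there is the unique short simple root (B_5). Hence the type is B_5.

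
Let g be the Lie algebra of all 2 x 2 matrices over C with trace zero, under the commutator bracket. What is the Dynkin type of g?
A_1 (sl(2))

This is sl(2), which has dimension 2^2 - 1 = 3 and rank 2 - 1 = 1 (a Cartan subalgebra is the diagonal traceless matrices). In the classification of classical Lie algebras, the special linear algebra sl(n+1) has type A_n; here n = 1, so the Dynkin diagram is a chain of 1 nodes with single edges (A_1). Hence the type is A_1.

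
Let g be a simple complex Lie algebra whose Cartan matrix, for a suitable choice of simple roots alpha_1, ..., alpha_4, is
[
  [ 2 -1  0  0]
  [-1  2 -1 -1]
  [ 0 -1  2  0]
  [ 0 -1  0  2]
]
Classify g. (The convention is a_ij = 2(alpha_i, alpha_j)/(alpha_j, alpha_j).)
The matrix has rank 4 with 2's on the diagonal. Reading the off-diagonal entries as Dynkin edges (a single edge where a_ij = a_ji = -1; a double or triple edge where a_ij * a_ji = 2 or 3), the diagram is a chain of 2 nodes with a fork of two nodes at one end (D_4). One simple-root ordering that puts it in standard form is (alpha_1, alpha_2, alpha_4, alpha_3). So the algebra is type D_4, i.e. so(8).

type D_4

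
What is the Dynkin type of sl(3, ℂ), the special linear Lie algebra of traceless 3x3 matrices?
A2

This is sl(3), which has dimension 3^2 - 1 = 8 and rank 3 - 1 = 2 (a Cartan subalgebra is the diagonal traceless matrices). In the classification of classical Lie algebras, the special linear algebra sl(n+1) has type A_n; here n = 2, so the Dynkin diagram is a chain of 2 nodes with single edges (A_2). Hence the type is A_2.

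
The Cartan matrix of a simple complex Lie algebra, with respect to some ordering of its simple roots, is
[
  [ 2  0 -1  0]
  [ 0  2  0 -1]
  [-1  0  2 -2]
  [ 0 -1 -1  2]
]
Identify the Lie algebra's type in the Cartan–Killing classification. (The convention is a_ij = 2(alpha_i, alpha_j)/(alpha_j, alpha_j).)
The matrix has rank 4 with 2's on the diagonal. Reading the off-diagonal entries as Dynkin edges (a single edge where a_ij = a_ji = -1; a double or triple edge where a_ij * a_ji = 2 or 3), the diagram is a chain of 4 nodes with a double edge between the middle two (F_4). One simple-root ordering that puts it in standard form is (alpha_1, alpha_3, alpha_4, alpha_2). So the algebra is type F_4.

F4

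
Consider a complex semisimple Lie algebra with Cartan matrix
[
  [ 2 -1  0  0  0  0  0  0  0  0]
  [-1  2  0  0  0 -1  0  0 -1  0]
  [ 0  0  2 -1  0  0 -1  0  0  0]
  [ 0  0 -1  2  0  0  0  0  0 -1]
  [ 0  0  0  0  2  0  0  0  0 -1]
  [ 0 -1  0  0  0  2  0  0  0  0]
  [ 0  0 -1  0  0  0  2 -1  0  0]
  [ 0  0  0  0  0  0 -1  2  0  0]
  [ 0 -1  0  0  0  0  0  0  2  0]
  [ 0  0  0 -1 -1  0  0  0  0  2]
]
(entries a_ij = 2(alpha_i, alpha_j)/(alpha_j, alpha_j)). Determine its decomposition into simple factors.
The diagram associated to this matrix has two connected components: the simple roots {alpha_3, alpha_4, alpha_5, alpha_7, alpha_8, alpha_10} form a chain of 6 nodes with single edges (A_6), and {alpha_1, alpha_2, alpha_6, alpha_9} form a chain of 2 nodes with a fork of two nodes at one end (D_4). A semisimple Lie algebra decomposes uniquely as the direct sum of simple ideals, one per connected component of its Dynkin diagram, so g ≅ A_6 ⊕ D_4 (dimension 48 + 28 = 76).

type A_6 ⊕ type D_4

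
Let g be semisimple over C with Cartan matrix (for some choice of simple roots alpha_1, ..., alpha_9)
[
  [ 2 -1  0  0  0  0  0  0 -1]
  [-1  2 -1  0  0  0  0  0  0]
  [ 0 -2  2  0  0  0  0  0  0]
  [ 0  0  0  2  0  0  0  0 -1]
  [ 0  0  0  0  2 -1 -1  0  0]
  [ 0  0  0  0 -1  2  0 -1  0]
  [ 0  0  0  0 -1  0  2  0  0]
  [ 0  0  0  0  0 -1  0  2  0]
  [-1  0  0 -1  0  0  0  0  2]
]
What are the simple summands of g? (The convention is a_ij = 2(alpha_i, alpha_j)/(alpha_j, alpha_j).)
A4 + C5

The diagram associated to this matrix has two connected components: the simple roots {alpha_5, alpha_6, alpha_7, alpha_8} form a chain of 4 nodes with single edges (A_4), and {alpha_1, alpha_2, alpha_3, alpha_4, alpha_9} form a chain of 5 nodes with a double edge at one end; the terminal node there is the unique long simple root (C_5). A semisimple Lie algebra decomposes uniquely as the direct sum of simple ideals, one per connected component of its Dynkin diagram, so g ≅ A_4 ⊕ C_5 (dimension 24 + 55 = 79).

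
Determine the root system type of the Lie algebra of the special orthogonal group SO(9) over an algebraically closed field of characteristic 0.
type B_4

This is so(9) with 9 odd, which has dimension 9(9-1)/2 = 36 and rank (9-1)/2 = 4. In the classification of classical Lie algebras, the orthogonal algebra so(2n+1) in an odd number of variables has type B_n; here n = 4, so the Dynkin diagram is a chain of 4 nodes with a double edge at one end; the terminal node there is the unique short simple root (B_4). Hence the type is B_4.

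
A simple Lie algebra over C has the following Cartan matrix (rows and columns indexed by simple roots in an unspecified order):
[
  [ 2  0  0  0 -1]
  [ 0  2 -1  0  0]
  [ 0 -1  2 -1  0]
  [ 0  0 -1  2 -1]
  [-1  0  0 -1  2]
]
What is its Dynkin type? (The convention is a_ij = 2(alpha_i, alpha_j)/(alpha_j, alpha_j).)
The matrix has rank 5 with 2's on the diagonal. Reading the off-diagonal entries as Dynkin edges (a single edge where a_ij = a_ji = -1; a double or triple edge where a_ij * a_ji = 2 or 3), the diagram is a chain of 5 nodes with single edges (A_5). One simple-root ordering that puts it in standard form is (alpha_1, alpha_5, alpha_4, alpha_3, alpha_2). So the algebra is type A_5, i.e. sl(6).

A_5 (sl(6))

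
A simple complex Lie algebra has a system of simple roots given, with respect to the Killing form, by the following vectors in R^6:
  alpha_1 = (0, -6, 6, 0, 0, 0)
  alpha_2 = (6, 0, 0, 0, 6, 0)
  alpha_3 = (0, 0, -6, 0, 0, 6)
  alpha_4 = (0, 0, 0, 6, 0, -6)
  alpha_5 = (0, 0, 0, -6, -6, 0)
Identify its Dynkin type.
A5

Compute the Cartan integers a_ij = 2(alpha_i, alpha_j)/(alpha_j, alpha_j); the resulting 5x5 Cartan matrix is
[[2, 0, -1, 0, 0], [0, 2, 0, 0, -1], [-1, 0, 2, -1, 0], [0, 0, -1, 2, -1], [0, -1, 0, -1, 2]].
All simple roots have the same length, so the diagram is simply laced. The associated Dynkin diagram is a chain of 5 nodes with single edges (A_5), so the type is A_5 (the algebra sl(6)).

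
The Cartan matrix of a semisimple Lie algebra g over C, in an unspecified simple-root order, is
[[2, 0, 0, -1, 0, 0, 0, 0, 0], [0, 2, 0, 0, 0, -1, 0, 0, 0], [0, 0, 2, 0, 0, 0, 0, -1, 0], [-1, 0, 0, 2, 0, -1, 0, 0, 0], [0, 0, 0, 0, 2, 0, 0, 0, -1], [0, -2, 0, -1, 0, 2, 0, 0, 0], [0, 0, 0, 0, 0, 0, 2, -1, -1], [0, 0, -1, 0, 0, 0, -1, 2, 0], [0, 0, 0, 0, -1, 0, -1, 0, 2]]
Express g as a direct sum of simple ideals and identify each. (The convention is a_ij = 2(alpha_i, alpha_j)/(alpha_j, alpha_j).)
The diagram associated to this matrix has two connected components: the simple roots {alpha_3, alpha_5, alpha_7, alpha_8, alpha_9} form a chain of 5 nodes with single edges (A_5), and {alpha_1, alpha_2, alpha_4, alpha_6} form a chain of 4 nodes with a double edge at one end; the terminal node there is the unique short simple root (B_4). A semisimple Lie algebra decomposes uniquely as the direct sum of simple ideals, one per connected component of its Dynkin diagram, so g ≅ A_5 ⊕ B_4 (dimension 35 + 36 = 71).

A_5 (sl(6)) ⊕ B_4 (so(9))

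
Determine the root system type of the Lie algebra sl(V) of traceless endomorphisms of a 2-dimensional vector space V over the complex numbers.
type A_1

This is sl(2), which has dimension 2^2 - 1 = 3 and rank 2 - 1 = 1 (a Cartan subalgebra is the diagonal traceless matrices). In the classification of classical Lie algebras, the special linear algebra sl(n+1) has type A_n; here n = 1, so the Dynkin diagram is a chain of 1 nodes with single edges (A_1). Hence the type is A_1.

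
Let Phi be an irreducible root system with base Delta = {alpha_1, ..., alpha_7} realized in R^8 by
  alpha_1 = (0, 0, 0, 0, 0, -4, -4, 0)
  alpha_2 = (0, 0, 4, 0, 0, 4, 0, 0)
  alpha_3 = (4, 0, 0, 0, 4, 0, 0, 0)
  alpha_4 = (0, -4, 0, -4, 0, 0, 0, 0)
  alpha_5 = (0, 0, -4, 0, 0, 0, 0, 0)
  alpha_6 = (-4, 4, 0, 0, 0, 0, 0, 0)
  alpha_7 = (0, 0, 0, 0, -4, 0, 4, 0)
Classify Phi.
Compute the Cartan integers a_ij = 2(alpha_i, alpha_j)/(alpha_j, alpha_j); the resulting 7x7 Cartan matrix is
[[2, -1, 0, 0, 0, 0, -1], [-1, 2, 0, 0, -2, 0, 0], [0, 0, 2, 0, 0, -1, -1], [0, 0, 0, 2, 0, -1, 0], [0, -1, 0, 0, 2, 0, 0], [0, 0, -1, -1, 0, 2, 0], [-1, 0, -1, 0, 0, 0, 2]].
The roots have two lengths (squared-length ratio 2:1); the short ones are alpha_{5}. The associated Dynkin diagram is a chain of 7 nodes with a double edge at one end; the terminal node there is the unique short simple root (B_7), so the type is B_7 (the algebra so(15)).

B7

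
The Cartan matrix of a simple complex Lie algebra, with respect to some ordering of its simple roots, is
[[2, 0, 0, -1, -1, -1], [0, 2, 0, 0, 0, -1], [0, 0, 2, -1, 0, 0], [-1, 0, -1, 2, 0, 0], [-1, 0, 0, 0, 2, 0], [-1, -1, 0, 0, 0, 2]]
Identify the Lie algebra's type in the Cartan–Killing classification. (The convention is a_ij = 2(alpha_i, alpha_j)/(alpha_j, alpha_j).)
type E_6

The matrix has rank 6 with 2's on the diagonal. Reading the off-diagonal entries as Dynkin edges (a single edge where a_ij = a_ji = -1; a double or triple edge where a_ij * a_ji = 2 or 3), the diagram is a chain of 5 nodes with one extra node attached to the third node from one end (E_6). One simple-root ordering that puts it in standard form is (alpha_3, alpha_5, alpha_4, alpha_1, alpha_6, alpha_2). So the algebra is type E_6.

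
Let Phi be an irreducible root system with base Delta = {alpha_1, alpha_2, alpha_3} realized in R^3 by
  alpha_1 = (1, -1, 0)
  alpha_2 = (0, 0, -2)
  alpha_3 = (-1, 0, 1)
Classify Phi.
Compute the Cartan integers a_ij = 2(alpha_i, alpha_j)/(alpha_j, alpha_j); the resulting 3x3 Cartan matrix is
[[2, 0, -1], [0, 2, -2], [-1, -1, 2]].
The roots have two lengths (squared-length ratio 2:1); the short ones are alpha_{1,3}. The associated Dynkin diagram is a chain of 3 nodes with a double edge at one end; the terminal node there is the unique long simple root (C_3), so the type is C_3 (the algebra sp(6)).

type C_3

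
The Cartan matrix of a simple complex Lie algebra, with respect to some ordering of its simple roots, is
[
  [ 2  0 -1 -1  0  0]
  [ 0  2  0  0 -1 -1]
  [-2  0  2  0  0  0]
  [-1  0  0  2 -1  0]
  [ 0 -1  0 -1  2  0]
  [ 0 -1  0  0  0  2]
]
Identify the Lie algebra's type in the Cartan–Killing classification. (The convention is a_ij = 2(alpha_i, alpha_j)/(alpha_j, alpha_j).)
The matrix has rank 6 with 2's on the diagonal. Reading the off-diagonal entries as Dynkin edges (a single edge where a_ij = a_ji = -1; a double or triple edge where a_ij * a_ji = 2 or 3), the diagram is a chain of 6 nodes with a double edge at one end; the terminal node there is the unique long simple root (C_6). One simple-root ordering that puts it in standard form is (alpha_6, alpha_2, alpha_5, alpha_4, alpha_1, alpha_3). So the algebra is type C_6, i.e. sp(12).

type C_6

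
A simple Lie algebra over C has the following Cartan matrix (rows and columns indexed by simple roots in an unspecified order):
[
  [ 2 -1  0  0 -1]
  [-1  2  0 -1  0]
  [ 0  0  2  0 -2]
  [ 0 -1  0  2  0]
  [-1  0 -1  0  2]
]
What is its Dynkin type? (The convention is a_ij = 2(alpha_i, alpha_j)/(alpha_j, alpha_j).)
The matrix has rank 5 with 2's on the diagonal. Reading the off-diagonal entries as Dynkin edges (a single edge where a_ij = a_ji = -1; a double or triple edge where a_ij * a_ji = 2 or 3), the diagram is a chain of 5 nodes with a double edge at one end; the terminal node there is the unique long simple root (C_5). One simple-root ordering that puts it in standard form is (alpha_4, alpha_2, alpha_1, alpha_5, alpha_3). So the algebra is type C_5, i.e. sp(10).

type C_5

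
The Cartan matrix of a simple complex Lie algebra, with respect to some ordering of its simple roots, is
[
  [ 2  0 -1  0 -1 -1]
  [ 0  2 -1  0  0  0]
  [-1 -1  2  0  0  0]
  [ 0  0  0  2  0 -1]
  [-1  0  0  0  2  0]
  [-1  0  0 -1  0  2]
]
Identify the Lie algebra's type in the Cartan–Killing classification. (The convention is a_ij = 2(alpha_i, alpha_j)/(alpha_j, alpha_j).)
The matrix has rank 6 with 2's on the diagonal. Reading the off-diagonal entries as Dynkin edges (a single edge where a_ij = a_ji = -1; a double or triple edge where a_ij * a_ji = 2 or 3), the diagram is a chain of 5 nodes with one extra node attached to the third node from one end (E_6). One simple-root ordering that puts it in standard form is (alpha_4, alpha_5, alpha_6, alpha_1, alpha_3, alpha_2). So the algebra is type E_6.

E6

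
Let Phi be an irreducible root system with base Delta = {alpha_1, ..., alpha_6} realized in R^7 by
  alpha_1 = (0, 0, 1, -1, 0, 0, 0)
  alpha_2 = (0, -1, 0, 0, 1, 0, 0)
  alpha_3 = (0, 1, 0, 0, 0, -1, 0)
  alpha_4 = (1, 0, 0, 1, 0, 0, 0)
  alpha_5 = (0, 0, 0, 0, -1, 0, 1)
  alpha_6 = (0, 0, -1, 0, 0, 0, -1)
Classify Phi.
Compute the Cartan integers a_ij = 2(alpha_i, alpha_j)/(alpha_j, alpha_j); the resulting 6x6 Cartan matrix is
[[2, 0, 0, -1, 0, -1], [0, 2, -1, 0, -1, 0], [0, -1, 2, 0, 0, 0], [-1, 0, 0, 2, 0, 0], [0, -1, 0, 0, 2, -1], [-1, 0, 0, 0, -1, 2]].
All simple roots have the same length, so the diagram is simply laced. The associated Dynkin diagram is a chain of 6 nodes with single edges (A_6), so the type is A_6 (the algebra sl(7)).

A_6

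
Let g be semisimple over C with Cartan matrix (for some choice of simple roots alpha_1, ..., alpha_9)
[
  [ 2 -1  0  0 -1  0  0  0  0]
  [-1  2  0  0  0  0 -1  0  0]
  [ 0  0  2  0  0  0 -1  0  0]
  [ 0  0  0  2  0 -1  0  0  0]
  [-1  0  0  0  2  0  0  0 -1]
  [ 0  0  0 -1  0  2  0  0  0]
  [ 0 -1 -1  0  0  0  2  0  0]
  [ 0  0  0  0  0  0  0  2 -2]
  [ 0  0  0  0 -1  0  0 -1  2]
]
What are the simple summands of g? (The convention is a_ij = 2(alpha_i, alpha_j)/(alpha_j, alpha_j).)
The diagram associated to this matrix has two connected components: the simple roots {alpha_4, alpha_6} form a chain of 2 nodes with single edges (A_2), and {alpha_1, alpha_2, alpha_3, alpha_5, alpha_7, alpha_8, alpha_9} form a chain of 7 nodes with a double edge at one end; the terminal node there is the unique long simple root (C_7). A semisimple Lie algebra decomposes uniquely as the direct sum of simple ideals, one per connected component of its Dynkin diagram, so g ≅ A_2 ⊕ C_7 (dimension 8 + 105 = 113).

A2 ⊕ C7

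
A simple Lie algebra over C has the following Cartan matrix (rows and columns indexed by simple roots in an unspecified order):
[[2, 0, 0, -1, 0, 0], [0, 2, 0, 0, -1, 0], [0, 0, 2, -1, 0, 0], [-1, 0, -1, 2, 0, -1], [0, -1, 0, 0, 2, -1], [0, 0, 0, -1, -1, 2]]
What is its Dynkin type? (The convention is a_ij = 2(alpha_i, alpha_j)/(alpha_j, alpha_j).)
D_6 (so(12))

The matrix has rank 6 with 2's on the diagonal. Reading the off-diagonal entries as Dynkin edges (a single edge where a_ij = a_ji = -1; a double or triple edge where a_ij * a_ji = 2 or 3), the diagram is a chain of 4 nodes with a fork of two nodes at one end (D_6). One simple-root ordering that puts it in standard form is (alpha_2, alpha_5, alpha_6, alpha_4, alpha_3, alpha_1). So the algebra is type D_6, i.e. so(12).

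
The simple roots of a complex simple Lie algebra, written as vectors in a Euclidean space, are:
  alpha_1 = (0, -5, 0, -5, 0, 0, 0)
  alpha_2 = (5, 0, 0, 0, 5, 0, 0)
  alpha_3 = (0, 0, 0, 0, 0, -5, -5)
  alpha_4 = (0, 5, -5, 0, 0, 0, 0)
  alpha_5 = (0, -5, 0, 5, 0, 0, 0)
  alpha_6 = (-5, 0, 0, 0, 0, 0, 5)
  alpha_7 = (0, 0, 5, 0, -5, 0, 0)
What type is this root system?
Compute the Cartan integers a_ij = 2(alpha_i, alpha_j)/(alpha_j, alpha_j); the resulting 7x7 Cartan matrix is
[[2, 0, 0, -1, 0, 0, 0], [0, 2, 0, 0, 0, -1, -1], [0, 0, 2, 0, 0, -1, 0], [-1, 0, 0, 2, -1, 0, -1], [0, 0, 0, -1, 2, 0, 0], [0, -1, -1, 0, 0, 2, 0], [0, -1, 0, -1, 0, 0, 2]].
All simple roots have the same length, so the diagram is simply laced. The associated Dynkin diagram is a chain of 5 nodes with a fork of two nodes at one end (D_7), so the type is D_7 (the algebra so(14)).

D_7 (so(14))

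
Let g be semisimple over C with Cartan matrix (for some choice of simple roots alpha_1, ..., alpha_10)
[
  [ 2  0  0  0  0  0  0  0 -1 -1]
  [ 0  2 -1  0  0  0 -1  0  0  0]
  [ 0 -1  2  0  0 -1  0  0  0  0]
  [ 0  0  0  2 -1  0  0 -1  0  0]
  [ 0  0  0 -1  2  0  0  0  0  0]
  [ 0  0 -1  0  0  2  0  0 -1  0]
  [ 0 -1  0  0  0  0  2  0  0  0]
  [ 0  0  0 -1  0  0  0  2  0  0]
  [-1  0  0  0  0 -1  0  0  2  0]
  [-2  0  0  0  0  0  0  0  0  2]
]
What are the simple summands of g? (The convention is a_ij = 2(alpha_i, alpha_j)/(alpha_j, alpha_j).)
A_3 (sl(4)) ⊕ C_7 (sp(14))

The diagram associated to this matrix has two connected components: the simple roots {alpha_4, alpha_5, alpha_8} form a chain of 3 nodes with single edges (A_3), and {alpha_1, alpha_2, alpha_3, alpha_6, alpha_7, alpha_9, alpha_10} form a chain of 7 nodes with a double edge at one end; the terminal node there is the unique long simple root (C_7). A semisimple Lie algebra decomposes uniquely as the direct sum of simple ideals, one per connected component of its Dynkin diagram, so g ≅ A_3 ⊕ C_7 (dimension 15 + 105 = 120).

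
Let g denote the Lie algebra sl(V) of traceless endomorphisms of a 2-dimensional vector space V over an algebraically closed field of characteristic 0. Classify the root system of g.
A_1 (sl(2))

This is sl(2), which has dimension 2^2 - 1 = 3 and rank 2 - 1 = 1 (a Cartan subalgebra is the diagonal traceless matrices). In the classification of classical Lie algebras, the special linear algebra sl(n+1) has type A_n; here n = 1, so the Dynkin diagram is a chain of 1 nodes with single edges (A_1). Hence the type is A_1.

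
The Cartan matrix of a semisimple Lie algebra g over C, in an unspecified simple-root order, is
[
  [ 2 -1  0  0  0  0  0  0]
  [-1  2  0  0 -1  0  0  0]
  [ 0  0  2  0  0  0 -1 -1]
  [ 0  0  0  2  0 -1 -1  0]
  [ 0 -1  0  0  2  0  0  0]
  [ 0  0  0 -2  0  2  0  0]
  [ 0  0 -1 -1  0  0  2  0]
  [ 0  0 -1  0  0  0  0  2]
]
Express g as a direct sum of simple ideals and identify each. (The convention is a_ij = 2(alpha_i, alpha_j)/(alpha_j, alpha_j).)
A3 ⊕ C5

The diagram associated to this matrix has two connected components: the simple roots {alpha_1, alpha_2, alpha_5} form a chain of 3 nodes with single edges (A_3), and {alpha_3, alpha_4, alpha_6, alpha_7, alpha_8} form a chain of 5 nodes with a double edge at one end; the terminal node there is the unique long simple root (C_5). A semisimple Lie algebra decomposes uniquely as the direct sum of simple ideals, one per connected component of its Dynkin diagram, so g ≅ A_3 ⊕ C_5 (dimension 15 + 55 = 70).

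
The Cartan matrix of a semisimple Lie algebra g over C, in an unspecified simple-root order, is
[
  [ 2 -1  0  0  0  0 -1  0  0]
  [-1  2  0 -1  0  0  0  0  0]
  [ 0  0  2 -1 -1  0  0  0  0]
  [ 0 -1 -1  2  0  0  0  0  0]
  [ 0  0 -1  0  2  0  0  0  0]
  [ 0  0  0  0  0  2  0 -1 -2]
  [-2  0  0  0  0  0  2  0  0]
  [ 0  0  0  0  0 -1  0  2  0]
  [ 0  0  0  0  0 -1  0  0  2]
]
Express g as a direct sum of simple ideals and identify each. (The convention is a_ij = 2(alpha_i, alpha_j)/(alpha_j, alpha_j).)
The diagram associated to this matrix has two connected components: the simple roots {alpha_6, alpha_8, alpha_9} form a chain of 3 nodes with a double edge at one end; the terminal node there is the unique short simple root (B_3), and {alpha_1, alpha_2, alpha_3, alpha_4, alpha_5, alpha_7} form a chain of 6 nodes with a double edge at one end; the terminal node there is the unique long simple root (C_6). A semisimple Lie algebra decomposes uniquely as the direct sum of simple ideals, one per connected component of its Dynkin diagram, so g ≅ B_3 ⊕ C_6 (dimension 21 + 78 = 99).

type B_3 ⊕ type C_6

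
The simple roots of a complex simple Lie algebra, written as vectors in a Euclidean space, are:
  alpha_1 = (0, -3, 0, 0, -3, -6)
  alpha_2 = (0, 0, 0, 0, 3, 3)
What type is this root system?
G_2

Compute the Cartan integers a_ij = 2(alpha_i, alpha_j)/(alpha_j, alpha_j); the resulting 2x2 Cartan matrix is
[[2, -3], [-1, 2]].
The roots have two lengths (squared-length ratio 3:1); the short ones are alpha_{2}. The associated Dynkin diagram is two nodes joined by a triple edge (G_2), so the type is G_2.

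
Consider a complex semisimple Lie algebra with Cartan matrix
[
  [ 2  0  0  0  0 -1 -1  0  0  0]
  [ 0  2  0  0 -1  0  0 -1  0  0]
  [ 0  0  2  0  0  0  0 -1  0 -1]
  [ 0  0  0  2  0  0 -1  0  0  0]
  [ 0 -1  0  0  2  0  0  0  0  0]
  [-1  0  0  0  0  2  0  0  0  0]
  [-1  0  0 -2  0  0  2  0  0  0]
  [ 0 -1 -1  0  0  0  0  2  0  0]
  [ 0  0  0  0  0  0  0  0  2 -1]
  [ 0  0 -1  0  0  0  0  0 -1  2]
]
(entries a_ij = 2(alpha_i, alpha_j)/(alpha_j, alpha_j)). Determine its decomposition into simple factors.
A_6 (sl(7)) ⊕ B_4 (so(9))

The diagram associated to this matrix has two connected components: the simple roots {alpha_2, alpha_3, alpha_5, alpha_8, alpha_9, alpha_10} form a chain of 6 nodes with single edges (A_6), and {alpha_1, alpha_4, alpha_6, alpha_7} form a chain of 4 nodes with a double edge at one end; the terminal node there is the unique short simple root (B_4). A semisimple Lie algebra decomposes uniquely as the direct sum of simple ideals, one per connected component of its Dynkin diagram, so g ≅ A_6 ⊕ B_4 (dimension 48 + 36 = 84).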